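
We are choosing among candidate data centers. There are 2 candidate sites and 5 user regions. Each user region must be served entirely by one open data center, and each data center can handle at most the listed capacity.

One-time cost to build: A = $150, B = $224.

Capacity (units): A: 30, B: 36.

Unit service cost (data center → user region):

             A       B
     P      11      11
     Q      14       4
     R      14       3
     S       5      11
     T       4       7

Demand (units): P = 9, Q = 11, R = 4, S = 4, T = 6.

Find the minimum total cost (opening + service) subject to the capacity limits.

Open {B}: P→B 11·9=99, Q→B 4·11=44, R→B 3·4=12, S→B 11·4=44, T→B 7·6=42.
Loads: B carries 34/36. Service 241; fixed 224; total 465.
Next best feasible plan costs 573.

Minimum total cost: 465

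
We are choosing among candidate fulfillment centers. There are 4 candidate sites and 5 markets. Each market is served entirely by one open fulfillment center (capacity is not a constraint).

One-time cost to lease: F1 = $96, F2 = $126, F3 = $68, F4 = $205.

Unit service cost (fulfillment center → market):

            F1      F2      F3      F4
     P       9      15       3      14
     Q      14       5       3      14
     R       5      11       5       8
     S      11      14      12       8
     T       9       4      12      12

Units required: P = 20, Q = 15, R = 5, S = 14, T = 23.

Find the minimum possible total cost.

Minimum total cost: 584

For any fixed open set, each market goes to its cheapest open site; total = fixed + service.
{F2, F3}: P→F3 3·20=60, Q→F3 3·15=45, R→F3 5·5=25, S→F3 12·14=168, T→F2 4·23=92. Service 390; fixed 194; total 584.
{F3}: service 574 + fixed 68 = 642
{F1, F3}: service 491 + fixed 164 = 655
{F1, F2, F3, F4}: service 334 + fixed 495 = 829
No other subset beats 584.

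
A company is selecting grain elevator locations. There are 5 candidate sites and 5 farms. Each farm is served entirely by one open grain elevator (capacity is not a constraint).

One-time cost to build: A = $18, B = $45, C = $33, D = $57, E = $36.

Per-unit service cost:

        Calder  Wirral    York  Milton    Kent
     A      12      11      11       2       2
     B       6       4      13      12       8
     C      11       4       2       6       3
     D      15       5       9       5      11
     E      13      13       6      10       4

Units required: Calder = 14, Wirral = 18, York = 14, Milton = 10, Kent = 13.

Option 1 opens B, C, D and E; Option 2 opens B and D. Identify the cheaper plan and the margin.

Option 1 is cheaper by 94.

Option 1: {B, C, D, E}: Calder→B 6·14=84, Wirral→B 4·18=72, York→C 2·14=28, Milton→D 5·10=50, Kent→C 3·13=39. Service 273; fixed 171; total 444.
Option 2: {B, D}: Calder→B 6·14=84, Wirral→B 4·18=72, York→D 9·14=126, Milton→D 5·10=50, Kent→B 8·13=104. Service 436; fixed 102; total 538.
Difference: |444 − 538| = 94.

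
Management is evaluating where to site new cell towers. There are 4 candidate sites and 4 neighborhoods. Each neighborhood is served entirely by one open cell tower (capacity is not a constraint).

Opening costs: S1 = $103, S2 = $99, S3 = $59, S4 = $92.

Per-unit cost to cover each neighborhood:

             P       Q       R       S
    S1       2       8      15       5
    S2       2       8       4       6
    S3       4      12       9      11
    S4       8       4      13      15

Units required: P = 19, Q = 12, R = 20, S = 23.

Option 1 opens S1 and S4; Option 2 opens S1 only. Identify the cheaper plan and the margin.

Option 2 is cheaper by 4.

Option 1: {S1, S4}: P→S1 2·19=38, Q→S4 4·12=48, R→S4 13·20=260, S→S1 5·23=115. Service 461; fixed 195; total 656.
Option 2: {S1}: P→S1 2·19=38, Q→S1 8·12=96, R→S1 15·20=300, S→S1 5·23=115. Service 549; fixed 103; total 652.
Difference: |656 − 652| = 4.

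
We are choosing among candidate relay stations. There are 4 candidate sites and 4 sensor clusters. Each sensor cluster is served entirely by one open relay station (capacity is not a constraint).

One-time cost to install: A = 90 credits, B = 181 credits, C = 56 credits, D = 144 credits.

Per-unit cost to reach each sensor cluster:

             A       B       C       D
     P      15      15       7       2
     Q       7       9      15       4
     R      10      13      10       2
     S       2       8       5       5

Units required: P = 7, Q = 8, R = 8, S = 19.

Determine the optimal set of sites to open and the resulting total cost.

Open D only; minimum total cost 301.

For any fixed open set, each sensor cluster goes to its cheapest open site; total = fixed + service.
{D}: P→D 2·7=14, Q→D 4·8=32, R→D 2·8=16, S→D 5·19=95. Service 157; fixed 144; total 301.
{A, D}: P→D 2·7=14, Q→D 4·8=32, R→D 2·8=16, S→A 2·19=38. Service 100; fixed 234; total 334.
{C, D}: P→D 2·7=14, Q→D 4·8=32, R→D 2·8=16, S→C 5·19=95. Service 157; fixed 200; total 357.
{A, B, C, D}: P→D 2·7=14, Q→D 4·8=32, R→D 2·8=16, S→A 2·19=38. Service 100; fixed 471; total 571.
No other subset beats 301.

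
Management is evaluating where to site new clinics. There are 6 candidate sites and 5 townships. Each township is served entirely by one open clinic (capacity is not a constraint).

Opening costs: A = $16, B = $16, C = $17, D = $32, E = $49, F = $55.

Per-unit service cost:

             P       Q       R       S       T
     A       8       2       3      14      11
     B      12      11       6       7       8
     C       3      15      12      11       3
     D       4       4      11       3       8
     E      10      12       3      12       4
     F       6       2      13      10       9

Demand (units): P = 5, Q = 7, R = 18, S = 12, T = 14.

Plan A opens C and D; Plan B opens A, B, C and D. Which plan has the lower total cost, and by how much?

Plan B is cheaper by 126.

Plan A: {C, D}: P→C 3·5=15, Q→D 4·7=28, R→D 11·18=198, S→D 3·12=36, T→C 3·14=42. Service 319; fixed 49; total 368.
Plan B: {A, B, C, D}: P→C 3·5=15, Q→A 2·7=14, R→A 3·18=54, S→D 3·12=36, T→C 3·14=42. Service 161; fixed 81; total 242.
Difference: |368 − 242| = 126.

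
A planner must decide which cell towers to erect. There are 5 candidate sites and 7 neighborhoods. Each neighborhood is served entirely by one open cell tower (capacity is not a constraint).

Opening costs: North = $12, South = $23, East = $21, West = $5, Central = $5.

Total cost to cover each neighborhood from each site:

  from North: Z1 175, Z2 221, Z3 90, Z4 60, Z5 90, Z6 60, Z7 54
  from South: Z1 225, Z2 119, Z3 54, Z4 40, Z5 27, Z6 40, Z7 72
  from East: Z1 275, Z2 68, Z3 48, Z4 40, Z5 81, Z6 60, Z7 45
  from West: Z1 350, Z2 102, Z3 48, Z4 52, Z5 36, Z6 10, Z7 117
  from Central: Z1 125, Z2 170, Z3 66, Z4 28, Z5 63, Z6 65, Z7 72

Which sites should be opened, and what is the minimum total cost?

Open East, West and Central; minimum total cost 391.

For any fixed open set, each neighborhood goes to its cheapest open site; total = fixed + service.
{East, West, Central}: Z1→Central 125, Z2→East 68, Z3→East 48, Z4→Central 28, Z5→West 36, Z6→West 10, Z7→East 45. Service 360; fixed 31; total 391.
{North, East, West, Central}: service 360 + fixed 43 = 403
{South, East, West, Central}: Z1→Central 125, Z2→East 68, Z3→East 48, Z4→Central 28, Z5→South 27, Z6→West 10, Z7→East 45. Service 351; fixed 54; total 405.
{North, South, East, West, Central}: Z1→Central 125, Z2→East 68, Z3→East 48, Z4→Central 28, Z5→South 27, Z6→West 10, Z7→East 45. Service 351; fixed 66; total 417.
No other subset beats 391.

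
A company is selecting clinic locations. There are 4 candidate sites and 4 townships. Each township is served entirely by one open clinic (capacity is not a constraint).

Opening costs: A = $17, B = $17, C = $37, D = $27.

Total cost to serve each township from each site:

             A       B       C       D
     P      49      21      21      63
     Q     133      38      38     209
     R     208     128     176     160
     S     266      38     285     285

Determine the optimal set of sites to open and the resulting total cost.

Open B only; minimum total cost 242.

For any fixed open set, each township goes to its cheapest open site; total = fixed + service.
{B}: P→B 21, Q→B 38, R→B 128, S→B 38. Service 225; fixed 17; total 242.
{A, B}: P→B 21, Q→B 38, R→B 128, S→B 38. Service 225; fixed 34; total 259.
{B, D}: P→B 21, Q→B 38, R→B 128, S→B 38. Service 225; fixed 44; total 269.
{A, B, C, D}: P→B 21, Q→B 38, R→B 128, S→B 38. Service 225; fixed 98; total 323.
No other subset beats 242.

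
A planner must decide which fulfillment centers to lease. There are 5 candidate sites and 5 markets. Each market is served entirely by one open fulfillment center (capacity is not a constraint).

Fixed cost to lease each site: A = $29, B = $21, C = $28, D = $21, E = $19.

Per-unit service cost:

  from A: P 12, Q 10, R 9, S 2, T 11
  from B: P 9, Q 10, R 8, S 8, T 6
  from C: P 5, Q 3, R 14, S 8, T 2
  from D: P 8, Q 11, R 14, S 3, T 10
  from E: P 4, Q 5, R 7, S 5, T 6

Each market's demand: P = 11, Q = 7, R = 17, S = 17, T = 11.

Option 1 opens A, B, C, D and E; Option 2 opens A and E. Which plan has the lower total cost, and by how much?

Option 1: {A, B, C, D, E}: P→E 4·11=44, Q→C 3·7=21, R→E 7·17=119, S→A 2·17=34, T→C 2·11=22. Service 240; fixed 118; total 358.
Option 2: {A, E}: P→E 4·11=44, Q→E 5·7=35, R→E 7·17=119, S→A 2·17=34, T→E 6·11=66. Service 298; fixed 48; total 346.
Difference: |358 − 346| = 12.

Option 2 is cheaper by 12.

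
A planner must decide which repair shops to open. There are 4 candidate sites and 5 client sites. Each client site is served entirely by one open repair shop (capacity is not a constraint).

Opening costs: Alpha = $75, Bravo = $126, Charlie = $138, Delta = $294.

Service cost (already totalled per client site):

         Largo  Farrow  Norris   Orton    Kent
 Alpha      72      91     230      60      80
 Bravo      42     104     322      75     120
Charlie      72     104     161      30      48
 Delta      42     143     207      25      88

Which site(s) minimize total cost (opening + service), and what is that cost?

For any fixed open set, each client site goes to its cheapest open site; total = fixed + service.
{Charlie}: Largo→Charlie 72, Farrow→Charlie 104, Norris→Charlie 161, Orton→Charlie 30, Kent→Charlie 48. Service 415; fixed 138; total 553.
{Alpha}: Largo→Alpha 72, Farrow→Alpha 91, Norris→Alpha 230, Orton→Alpha 60, Kent→Alpha 80. Service 533; fixed 75; total 608.
{Alpha, Charlie}: service 402 + fixed 213 = 615
{Alpha, Bravo, Charlie, Delta}: Largo→Bravo 42, Farrow→Alpha 91, Norris→Charlie 161, Orton→Delta 25, Kent→Charlie 48. Service 367; fixed 633; total 1000.
No other subset beats 553.

Open Charlie only; minimum total cost 553.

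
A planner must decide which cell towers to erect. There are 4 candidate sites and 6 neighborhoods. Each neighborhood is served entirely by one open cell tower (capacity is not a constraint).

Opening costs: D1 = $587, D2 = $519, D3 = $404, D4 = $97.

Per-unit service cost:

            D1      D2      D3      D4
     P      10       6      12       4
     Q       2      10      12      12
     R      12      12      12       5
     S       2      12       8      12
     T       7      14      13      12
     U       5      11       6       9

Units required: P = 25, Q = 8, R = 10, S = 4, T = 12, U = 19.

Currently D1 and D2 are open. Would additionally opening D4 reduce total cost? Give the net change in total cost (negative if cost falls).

Current service cost with {D1, D2}: 473.
Adding D4: each neighborhood re-picks its cheapest; new service cost 353, saving 120.
Extra fixed cost: 97. Net change = 97 − 120 = -23.
(Totals: 1579 → 1556.)

Yes — net change −23 (cost falls by 23).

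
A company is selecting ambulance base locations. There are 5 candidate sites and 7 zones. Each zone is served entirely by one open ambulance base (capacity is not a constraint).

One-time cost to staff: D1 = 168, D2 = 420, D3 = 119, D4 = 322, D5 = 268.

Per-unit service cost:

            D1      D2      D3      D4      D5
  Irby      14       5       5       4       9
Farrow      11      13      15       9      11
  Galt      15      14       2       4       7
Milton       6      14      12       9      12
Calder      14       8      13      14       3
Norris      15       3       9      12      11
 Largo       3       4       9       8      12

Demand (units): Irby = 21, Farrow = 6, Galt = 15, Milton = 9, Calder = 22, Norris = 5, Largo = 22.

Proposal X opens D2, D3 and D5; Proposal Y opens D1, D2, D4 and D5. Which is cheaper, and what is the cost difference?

Proposal X: {D2, D3, D5}: Irby→D2 5·21=105, Farrow→D5 11·6=66, Galt→D3 2·15=30, Milton→D3 12·9=108, Calder→D5 3·22=66, Norris→D2 3·5=15, Largo→D2 4·22=88. Service 478; fixed 807; total 1285.
Proposal Y: {D1, D2, D4, D5}: Irby→D4 4·21=84, Farrow→D4 9·6=54, Galt→D4 4·15=60, Milton→D1 6·9=54, Calder→D5 3·22=66, Norris→D2 3·5=15, Largo→D1 3·22=66. Service 399; fixed 1178; total 1577.
Difference: |1285 − 1577| = 292.

Proposal X is cheaper by 292.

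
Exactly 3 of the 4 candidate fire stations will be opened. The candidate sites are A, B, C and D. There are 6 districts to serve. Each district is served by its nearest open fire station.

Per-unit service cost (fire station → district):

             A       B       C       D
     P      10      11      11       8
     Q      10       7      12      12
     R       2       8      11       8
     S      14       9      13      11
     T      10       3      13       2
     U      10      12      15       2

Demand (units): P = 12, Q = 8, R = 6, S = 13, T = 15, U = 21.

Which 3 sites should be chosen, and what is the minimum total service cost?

With exactly 3 open, each district uses its cheapest among the chosen.
{A, B, D}: P→D 8·12=96, Q→B 7·8=56, R→A 2·6=12, S→B 9·13=117, T→D 2·15=30, U→D 2·21=42. Service cost 353.
{B, C, D}: service cost 389
{A, C, D}: service cost 403
Among all 4 size-3 choices, {A, B, D} is lowest.

Choose A, B and D; total service cost 353.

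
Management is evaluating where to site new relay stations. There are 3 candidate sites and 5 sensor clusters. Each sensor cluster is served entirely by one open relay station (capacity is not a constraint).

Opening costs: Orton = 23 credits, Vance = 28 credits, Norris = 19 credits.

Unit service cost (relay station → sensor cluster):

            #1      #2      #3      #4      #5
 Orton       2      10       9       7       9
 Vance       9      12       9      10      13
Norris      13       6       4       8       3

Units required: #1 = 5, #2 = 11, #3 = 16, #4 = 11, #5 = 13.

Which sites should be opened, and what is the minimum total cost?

For any fixed open set, each sensor cluster goes to its cheapest open site; total = fixed + service.
{Orton, Norris}: #1→Orton 2·5=10, #2→Norris 6·11=66, #3→Norris 4·16=64, #4→Orton 7·11=77, #5→Norris 3·13=39. Service 256; fixed 42; total 298.
{Orton, Vance, Norris}: service 256 + fixed 70 = 326
{Norris}: service 322 + fixed 19 = 341
No other subset beats 298.

Open Orton and Norris; minimum total cost 298.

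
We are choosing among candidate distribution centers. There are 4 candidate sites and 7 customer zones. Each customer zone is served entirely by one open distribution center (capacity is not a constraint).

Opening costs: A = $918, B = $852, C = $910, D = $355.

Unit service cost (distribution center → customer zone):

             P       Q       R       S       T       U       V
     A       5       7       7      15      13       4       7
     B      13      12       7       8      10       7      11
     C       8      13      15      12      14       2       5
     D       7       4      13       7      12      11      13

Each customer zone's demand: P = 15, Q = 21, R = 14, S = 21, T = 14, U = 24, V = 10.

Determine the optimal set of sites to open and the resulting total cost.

Open D only; minimum total cost 1435.

For any fixed open set, each customer zone goes to its cheapest open site; total = fixed + service.
{D}: P→D 7·15=105, Q→D 4·21=84, R→D 13·14=182, S→D 7·21=147, T→D 12·14=168, U→D 11·24=264, V→D 13·10=130. Service 1080; fixed 355; total 1435.
{A}: service 983 + fixed 918 = 1901
{B}: P→B 13·15=195, Q→B 12·21=252, R→B 7·14=98, S→B 8·21=168, T→B 10·14=140, U→B 7·24=168, V→B 11·10=110. Service 1131; fixed 852; total 1983.
{A, B, C, D}: service 642 + fixed 3035 = 3677
No other subset beats 1435.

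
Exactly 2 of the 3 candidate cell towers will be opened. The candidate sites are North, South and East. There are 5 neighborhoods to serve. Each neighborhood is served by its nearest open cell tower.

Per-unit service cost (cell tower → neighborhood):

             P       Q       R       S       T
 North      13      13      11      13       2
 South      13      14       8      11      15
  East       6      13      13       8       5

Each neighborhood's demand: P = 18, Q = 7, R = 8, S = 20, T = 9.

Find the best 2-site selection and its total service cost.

Choose North and East; total service cost 465.

With exactly 2 open, each neighborhood uses its cheapest among the chosen.
{North, East}: P→East 6·18=108, Q→North 13·7=91, R→North 11·8=88, S→East 8·20=160, T→North 2·9=18. Service cost 465.
{South, East}: service cost 468
{North, South}: service cost 627
Among all 3 size-2 choices, {North, East} is lowest.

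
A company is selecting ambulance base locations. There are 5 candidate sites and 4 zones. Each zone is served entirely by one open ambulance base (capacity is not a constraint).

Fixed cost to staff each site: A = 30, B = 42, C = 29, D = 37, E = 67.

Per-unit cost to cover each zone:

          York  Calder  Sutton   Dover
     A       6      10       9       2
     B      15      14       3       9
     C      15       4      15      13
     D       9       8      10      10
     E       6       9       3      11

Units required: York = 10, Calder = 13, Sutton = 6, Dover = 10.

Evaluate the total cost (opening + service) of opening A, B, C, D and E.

Each zone is assigned to its cheapest site among the open ones.
{A, B, C, D, E}: York→A 6·10=60, Calder→C 4·13=52, Sutton→B 3·6=18, Dover→A 2·10=20. Service 150; fixed 205; total 355.

Total cost: 355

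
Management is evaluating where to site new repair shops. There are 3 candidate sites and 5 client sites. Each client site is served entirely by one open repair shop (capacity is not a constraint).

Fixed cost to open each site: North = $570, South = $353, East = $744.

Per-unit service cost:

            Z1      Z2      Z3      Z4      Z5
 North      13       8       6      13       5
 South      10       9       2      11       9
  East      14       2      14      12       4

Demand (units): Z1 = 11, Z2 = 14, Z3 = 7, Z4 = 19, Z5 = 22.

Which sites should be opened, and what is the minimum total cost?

Open South only; minimum total cost 1010.

For any fixed open set, each client site goes to its cheapest open site; total = fixed + service.
{South}: Z1→South 10·11=110, Z2→South 9·14=126, Z3→South 2·7=14, Z4→South 11·19=209, Z5→South 9·22=198. Service 657; fixed 353; total 1010.
{North}: service 654 + fixed 570 = 1224
{East}: Z1→East 14·11=154, Z2→East 2·14=28, Z3→East 14·7=98, Z4→East 12·19=228, Z5→East 4·22=88. Service 596; fixed 744; total 1340.
{North, South, East}: service 449 + fixed 1667 = 2116
No other subset beats 1010.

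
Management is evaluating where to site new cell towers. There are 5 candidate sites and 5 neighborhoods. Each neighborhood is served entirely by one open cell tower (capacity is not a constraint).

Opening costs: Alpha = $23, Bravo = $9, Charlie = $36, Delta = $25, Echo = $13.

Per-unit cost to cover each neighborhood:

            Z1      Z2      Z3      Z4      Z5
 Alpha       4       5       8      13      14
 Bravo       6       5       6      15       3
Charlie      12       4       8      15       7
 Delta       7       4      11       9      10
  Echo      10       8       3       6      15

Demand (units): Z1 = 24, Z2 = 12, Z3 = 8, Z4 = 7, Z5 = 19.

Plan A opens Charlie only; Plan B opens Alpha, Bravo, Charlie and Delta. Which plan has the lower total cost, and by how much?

Plan A: {Charlie}: Z1→Charlie 12·24=288, Z2→Charlie 4·12=48, Z3→Charlie 8·8=64, Z4→Charlie 15·7=105, Z5→Charlie 7·19=133. Service 638; fixed 36; total 674.
Plan B: {Alpha, Bravo, Charlie, Delta}: Z1→Alpha 4·24=96, Z2→Charlie 4·12=48, Z3→Bravo 6·8=48, Z4→Delta 9·7=63, Z5→Bravo 3·19=57. Service 312; fixed 93; total 405.
Difference: |674 − 405| = 269.

Plan B is cheaper by 269.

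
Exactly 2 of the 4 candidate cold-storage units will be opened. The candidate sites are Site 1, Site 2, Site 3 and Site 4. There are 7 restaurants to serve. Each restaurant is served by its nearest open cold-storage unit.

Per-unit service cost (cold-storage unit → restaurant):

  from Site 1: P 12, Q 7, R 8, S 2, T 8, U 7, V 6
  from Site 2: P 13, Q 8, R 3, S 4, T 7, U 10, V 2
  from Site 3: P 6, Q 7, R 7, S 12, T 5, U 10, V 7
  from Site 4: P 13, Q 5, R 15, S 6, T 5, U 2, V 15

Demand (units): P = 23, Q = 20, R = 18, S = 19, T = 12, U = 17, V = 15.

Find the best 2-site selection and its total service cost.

Choose Site 2 and Site 4; total service cost 653.

With exactly 2 open, each restaurant uses its cheapest among the chosen.
{Site 2, Site 4}: P→Site 2 13·23=299, Q→Site 4 5·20=100, R→Site 2 3·18=54, S→Site 2 4·19=76, T→Site 4 5·12=60, U→Site 4 2·17=34, V→Site 2 2·15=30. Service cost 653.
{Site 2, Site 3}: service cost 668
{Site 3, Site 4}: service cost 677
Among all 6 size-2 choices, {Site 2, Site 4} is lowest.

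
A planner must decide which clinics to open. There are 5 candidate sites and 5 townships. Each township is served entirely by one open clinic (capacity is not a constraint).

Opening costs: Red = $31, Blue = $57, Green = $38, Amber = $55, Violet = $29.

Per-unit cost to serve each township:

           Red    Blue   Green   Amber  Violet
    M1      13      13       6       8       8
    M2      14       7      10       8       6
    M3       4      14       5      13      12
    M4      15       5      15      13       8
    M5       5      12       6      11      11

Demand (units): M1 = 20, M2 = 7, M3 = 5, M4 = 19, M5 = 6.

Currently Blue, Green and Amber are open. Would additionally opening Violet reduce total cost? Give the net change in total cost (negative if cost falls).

Current service cost with {Blue, Green, Amber}: 325.
Adding Violet: each township re-picks its cheapest; new service cost 318, saving 7.
Extra fixed cost: 29. Net change = 29 − 7 = 22.
(Totals: 475 → 497.)

No — net change +22 (cost rises by 22).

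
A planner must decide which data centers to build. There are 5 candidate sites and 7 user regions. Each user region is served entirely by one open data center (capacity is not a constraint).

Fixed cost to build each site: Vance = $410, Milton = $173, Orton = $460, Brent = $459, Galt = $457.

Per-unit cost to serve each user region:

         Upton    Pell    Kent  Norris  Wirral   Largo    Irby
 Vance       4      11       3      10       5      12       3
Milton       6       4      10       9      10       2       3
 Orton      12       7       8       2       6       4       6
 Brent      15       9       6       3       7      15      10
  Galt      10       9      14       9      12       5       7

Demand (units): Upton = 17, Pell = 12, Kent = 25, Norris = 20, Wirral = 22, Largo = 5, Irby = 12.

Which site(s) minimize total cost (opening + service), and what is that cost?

For any fixed open set, each user region goes to its cheapest open site; total = fixed + service.
{Milton}: Upton→Milton 6·17=102, Pell→Milton 4·12=48, Kent→Milton 10·25=250, Norris→Milton 9·20=180, Wirral→Milton 10·22=220, Largo→Milton 2·5=10, Irby→Milton 3·12=36. Service 846; fixed 173; total 1019.
{Vance}: service 681 + fixed 410 = 1091
{Vance, Milton}: Upton→Vance 4·17=68, Pell→Milton 4·12=48, Kent→Vance 3·25=75, Norris→Milton 9·20=180, Wirral→Vance 5·22=110, Largo→Milton 2·5=10, Irby→Vance 3·12=36. Service 527; fixed 583; total 1110.
{Vance, Milton, Orton, Brent, Galt}: Upton→Vance 4·17=68, Pell→Milton 4·12=48, Kent→Vance 3·25=75, Norris→Orton 2·20=40, Wirral→Vance 5·22=110, Largo→Milton 2·5=10, Irby→Vance 3·12=36. Service 387; fixed 1959; total 2346.
No other subset beats 1019.

Open Milton only; minimum total cost 1019.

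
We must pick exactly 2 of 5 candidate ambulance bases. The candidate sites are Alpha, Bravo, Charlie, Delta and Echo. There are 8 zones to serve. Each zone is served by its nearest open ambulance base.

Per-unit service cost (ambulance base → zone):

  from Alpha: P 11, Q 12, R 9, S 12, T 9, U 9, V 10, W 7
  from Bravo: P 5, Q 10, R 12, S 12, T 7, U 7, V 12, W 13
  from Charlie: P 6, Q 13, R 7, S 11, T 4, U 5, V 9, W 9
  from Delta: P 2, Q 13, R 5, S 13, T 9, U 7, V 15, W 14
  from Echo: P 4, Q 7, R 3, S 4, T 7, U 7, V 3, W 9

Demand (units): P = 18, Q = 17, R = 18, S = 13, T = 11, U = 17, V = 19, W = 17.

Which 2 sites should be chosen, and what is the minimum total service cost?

Choose Charlie and Echo; total service cost 636.

With exactly 2 open, each zone uses its cheapest among the chosen.
{Charlie, Echo}: P→Echo 4·18=72, Q→Echo 7·17=119, R→Echo 3·18=54, S→Echo 4·13=52, T→Charlie 4·11=44, U→Charlie 5·17=85, V→Echo 3·19=57, W→Charlie 9·17=153. Service cost 636.
{Delta, Echo}: service cost 667
{Alpha, Echo}: service cost 669
Among all 10 size-2 choices, {Charlie, Echo} is lowest.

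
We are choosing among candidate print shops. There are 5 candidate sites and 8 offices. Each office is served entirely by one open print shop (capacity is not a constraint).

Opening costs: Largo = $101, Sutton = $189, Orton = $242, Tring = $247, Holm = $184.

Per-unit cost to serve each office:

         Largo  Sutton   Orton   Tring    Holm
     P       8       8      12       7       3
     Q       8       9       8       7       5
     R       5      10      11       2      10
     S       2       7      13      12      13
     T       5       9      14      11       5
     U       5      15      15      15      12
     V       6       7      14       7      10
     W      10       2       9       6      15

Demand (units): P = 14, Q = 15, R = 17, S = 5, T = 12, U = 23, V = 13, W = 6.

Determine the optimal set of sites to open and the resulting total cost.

Open Largo only; minimum total cost 741.

For any fixed open set, each office goes to its cheapest open site; total = fixed + service.
{Largo}: P→Largo 8·14=112, Q→Largo 8·15=120, R→Largo 5·17=85, S→Largo 2·5=10, T→Largo 5·12=60, U→Largo 5·23=115, V→Largo 6·13=78, W→Largo 10·6=60. Service 640; fixed 101; total 741.
{Largo, Holm}: service 525 + fixed 285 = 810
{Largo, Sutton}: service 592 + fixed 290 = 882
{Largo, Sutton, Orton, Tring, Holm}: P→Holm 3·14=42, Q→Holm 5·15=75, R→Tring 2·17=34, S→Largo 2·5=10, T→Largo 5·12=60, U→Largo 5·23=115, V→Largo 6·13=78, W→Sutton 2·6=12. Service 426; fixed 963; total 1389.
No other subset beats 741.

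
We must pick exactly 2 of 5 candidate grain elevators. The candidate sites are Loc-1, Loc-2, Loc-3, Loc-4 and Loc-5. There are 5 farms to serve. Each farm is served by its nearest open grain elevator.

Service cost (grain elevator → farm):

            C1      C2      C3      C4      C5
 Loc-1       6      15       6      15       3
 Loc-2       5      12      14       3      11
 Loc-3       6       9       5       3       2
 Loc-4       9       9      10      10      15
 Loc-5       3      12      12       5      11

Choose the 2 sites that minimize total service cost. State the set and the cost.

With exactly 2 open, each farm uses its cheapest among the chosen.
{Loc-3, Loc-5}: C1→Loc-5 3, C2→Loc-3 9, C3→Loc-3 5, C4→Loc-3 3, C5→Loc-3 2. Service cost 22.
{Loc-2, Loc-3}: service cost 24
{Loc-1, Loc-3}: service cost 25
Among all 10 size-2 choices, {Loc-3, Loc-5} is lowest.

Choose Loc-3 and Loc-5; total service cost 22.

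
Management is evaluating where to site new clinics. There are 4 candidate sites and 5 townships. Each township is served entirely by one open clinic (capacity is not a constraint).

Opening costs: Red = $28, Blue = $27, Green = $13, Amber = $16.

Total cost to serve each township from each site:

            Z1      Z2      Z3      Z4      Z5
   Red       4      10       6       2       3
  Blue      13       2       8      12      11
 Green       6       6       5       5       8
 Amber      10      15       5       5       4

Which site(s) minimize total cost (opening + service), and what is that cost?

For any fixed open set, each township goes to its cheapest open site; total = fixed + service.
{Green}: Z1→Green 6, Z2→Green 6, Z3→Green 5, Z4→Green 5, Z5→Green 8. Service 30; fixed 13; total 43.
{Red}: Z1→Red 4, Z2→Red 10, Z3→Red 6, Z4→Red 2, Z5→Red 3. Service 25; fixed 28; total 53.
{Green, Amber}: service 26 + fixed 29 = 55
{Red, Blue, Green, Amber}: service 16 + fixed 84 = 100
No other subset beats 43.

Open Green only; minimum total cost 43.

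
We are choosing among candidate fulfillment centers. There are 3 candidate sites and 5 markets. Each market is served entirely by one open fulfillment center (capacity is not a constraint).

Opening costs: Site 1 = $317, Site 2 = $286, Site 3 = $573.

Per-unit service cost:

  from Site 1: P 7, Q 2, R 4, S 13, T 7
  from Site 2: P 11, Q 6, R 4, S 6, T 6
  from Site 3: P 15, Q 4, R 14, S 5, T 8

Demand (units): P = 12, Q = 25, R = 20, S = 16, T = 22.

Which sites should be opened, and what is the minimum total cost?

For any fixed open set, each market goes to its cheapest open site; total = fixed + service.
{Site 2}: P→Site 2 11·12=132, Q→Site 2 6·25=150, R→Site 2 4·20=80, S→Site 2 6·16=96, T→Site 2 6·22=132. Service 590; fixed 286; total 876.
{Site 1}: service 576 + fixed 317 = 893
{Site 1, Site 2}: service 442 + fixed 603 = 1045
{Site 1, Site 2, Site 3}: service 426 + fixed 1176 = 1602
No other subset beats 876.

Open Site 2 only; minimum total cost 876.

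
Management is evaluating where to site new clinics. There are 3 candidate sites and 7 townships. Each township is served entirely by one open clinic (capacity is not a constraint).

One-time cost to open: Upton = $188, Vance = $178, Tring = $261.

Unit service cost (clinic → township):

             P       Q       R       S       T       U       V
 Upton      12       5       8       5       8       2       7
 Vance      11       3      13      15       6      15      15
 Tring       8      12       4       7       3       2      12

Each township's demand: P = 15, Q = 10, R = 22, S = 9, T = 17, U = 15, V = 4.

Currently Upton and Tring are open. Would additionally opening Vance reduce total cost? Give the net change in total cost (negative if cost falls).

No — net change +158 (cost rises by 158).

Current service cost with {Upton, Tring}: 412.
Adding Vance: each township re-picks its cheapest; new service cost 392, saving 20.
Extra fixed cost: 178. Net change = 178 − 20 = 158.
(Totals: 861 → 1019.)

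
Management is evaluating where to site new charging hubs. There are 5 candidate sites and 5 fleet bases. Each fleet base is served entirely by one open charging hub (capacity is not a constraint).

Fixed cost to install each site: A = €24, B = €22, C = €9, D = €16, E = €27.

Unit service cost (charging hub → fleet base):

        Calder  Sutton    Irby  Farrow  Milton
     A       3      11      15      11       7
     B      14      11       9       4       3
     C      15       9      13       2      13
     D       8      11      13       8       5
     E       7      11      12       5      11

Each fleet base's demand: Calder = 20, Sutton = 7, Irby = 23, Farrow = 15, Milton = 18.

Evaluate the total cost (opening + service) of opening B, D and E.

Each fleet base is assigned to its cheapest site among the open ones.
{B, D, E}: Calder→E 7·20=140, Sutton→B 11·7=77, Irby→B 9·23=207, Farrow→B 4·15=60, Milton→B 3·18=54. Service 538; fixed 65; total 603.

Total cost: 603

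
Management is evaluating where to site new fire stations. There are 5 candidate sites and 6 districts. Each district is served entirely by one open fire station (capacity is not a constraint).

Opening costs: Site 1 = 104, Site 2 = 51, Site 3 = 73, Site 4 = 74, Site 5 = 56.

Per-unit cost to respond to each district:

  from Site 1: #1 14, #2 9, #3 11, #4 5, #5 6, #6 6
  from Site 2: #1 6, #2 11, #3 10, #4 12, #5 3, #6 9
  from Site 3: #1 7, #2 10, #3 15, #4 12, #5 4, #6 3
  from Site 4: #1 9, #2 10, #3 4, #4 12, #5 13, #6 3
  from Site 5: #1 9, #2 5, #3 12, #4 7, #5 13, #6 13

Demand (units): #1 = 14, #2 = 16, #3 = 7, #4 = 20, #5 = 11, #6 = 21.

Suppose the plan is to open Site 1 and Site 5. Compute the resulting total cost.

Total cost: 735

Each district is assigned to its cheapest site among the open ones.
{Site 1, Site 5}: #1→Site 5 9·14=126, #2→Site 5 5·16=80, #3→Site 1 11·7=77, #4→Site 1 5·20=100, #5→Site 1 6·11=66, #6→Site 1 6·21=126. Service 575; fixed 160; total 735.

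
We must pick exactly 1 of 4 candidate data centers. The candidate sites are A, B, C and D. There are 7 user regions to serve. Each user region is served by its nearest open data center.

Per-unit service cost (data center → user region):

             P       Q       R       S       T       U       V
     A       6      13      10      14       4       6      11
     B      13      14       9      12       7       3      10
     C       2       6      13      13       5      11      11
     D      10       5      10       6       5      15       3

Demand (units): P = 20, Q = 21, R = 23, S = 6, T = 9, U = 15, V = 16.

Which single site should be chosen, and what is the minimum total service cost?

Choose D only; total service cost 889.

With exactly 1 open, each user region uses its cheapest among the chosen.
{D}: P→D 10·20=200, Q→D 5·21=105, R→D 10·23=230, S→D 6·6=36, T→D 5·9=45, U→D 15·15=225, V→D 3·16=48. Service cost 889.
{C}: service cost 929
{A}: service cost 1009
Among all 4 size-1 choices, {D} is lowest.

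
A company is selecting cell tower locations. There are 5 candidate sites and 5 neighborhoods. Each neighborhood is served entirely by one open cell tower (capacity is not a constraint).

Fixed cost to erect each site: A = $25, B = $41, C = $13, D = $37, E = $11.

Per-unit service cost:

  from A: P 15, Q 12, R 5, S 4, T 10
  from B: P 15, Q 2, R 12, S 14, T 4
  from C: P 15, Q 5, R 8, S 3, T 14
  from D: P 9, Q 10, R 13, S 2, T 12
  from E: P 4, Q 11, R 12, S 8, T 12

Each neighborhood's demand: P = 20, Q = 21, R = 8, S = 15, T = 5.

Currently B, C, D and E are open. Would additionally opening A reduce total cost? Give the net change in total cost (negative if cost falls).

Current service cost with {B, C, D, E}: 236.
Adding A: each neighborhood re-picks its cheapest; new service cost 212, saving 24.
Extra fixed cost: 25. Net change = 25 − 24 = 1.
(Totals: 338 → 339.)

No — net change +1 (cost rises by 1).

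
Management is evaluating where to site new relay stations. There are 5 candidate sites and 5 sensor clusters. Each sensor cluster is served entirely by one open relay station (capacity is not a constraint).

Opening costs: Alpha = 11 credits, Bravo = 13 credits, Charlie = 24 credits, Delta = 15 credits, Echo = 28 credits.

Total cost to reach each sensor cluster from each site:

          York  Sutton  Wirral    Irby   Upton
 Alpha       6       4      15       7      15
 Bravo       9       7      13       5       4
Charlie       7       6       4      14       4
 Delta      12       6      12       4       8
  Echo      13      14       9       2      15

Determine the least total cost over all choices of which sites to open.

Minimum total cost: 51

For any fixed open set, each sensor cluster goes to its cheapest open site; total = fixed + service.
{Bravo}: York→Bravo 9, Sutton→Bravo 7, Wirral→Bravo 13, Irby→Bravo 5, Upton→Bravo 4. Service 38; fixed 13; total 51.
{Alpha, Bravo}: York→Alpha 6, Sutton→Alpha 4, Wirral→Bravo 13, Irby→Bravo 5, Upton→Bravo 4. Service 32; fixed 24; total 56.
{Delta}: service 42 + fixed 15 = 57
{Alpha, Bravo, Charlie, Delta, Echo}: York→Alpha 6, Sutton→Alpha 4, Wirral→Charlie 4, Irby→Echo 2, Upton→Bravo 4. Service 20; fixed 91; total 111.
No other subset beats 51.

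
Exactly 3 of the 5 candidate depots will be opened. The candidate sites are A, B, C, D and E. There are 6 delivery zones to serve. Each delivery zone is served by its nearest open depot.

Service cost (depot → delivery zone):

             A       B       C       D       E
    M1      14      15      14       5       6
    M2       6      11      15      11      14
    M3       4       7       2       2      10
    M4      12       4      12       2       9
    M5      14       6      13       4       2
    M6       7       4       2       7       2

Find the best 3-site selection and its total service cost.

With exactly 3 open, each delivery zone uses its cheapest among the chosen.
{A, D, E}: M1→D 5, M2→A 6, M3→D 2, M4→D 2, M5→E 2, M6→E 2. Service cost 19.
{A, C, D}: service cost 21
{A, B, D}: service cost 23
Among all 10 size-3 choices, {A, D, E} is lowest.

Choose A, D and E; total service cost 19.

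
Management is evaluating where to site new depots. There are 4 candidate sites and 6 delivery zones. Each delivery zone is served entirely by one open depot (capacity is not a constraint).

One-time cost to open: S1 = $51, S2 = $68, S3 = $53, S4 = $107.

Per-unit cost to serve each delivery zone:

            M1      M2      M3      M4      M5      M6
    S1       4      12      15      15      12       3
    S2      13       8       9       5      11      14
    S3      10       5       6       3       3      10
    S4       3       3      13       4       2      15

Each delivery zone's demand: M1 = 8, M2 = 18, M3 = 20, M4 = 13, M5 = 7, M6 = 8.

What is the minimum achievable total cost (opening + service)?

For any fixed open set, each delivery zone goes to its cheapest open site; total = fixed + service.
{S1, S3}: M1→S1 4·8=32, M2→S3 5·18=90, M3→S3 6·20=120, M4→S3 3·13=39, M5→S3 3·7=21, M6→S1 3·8=24. Service 326; fixed 104; total 430.
{S3}: M1→S3 10·8=80, M2→S3 5·18=90, M3→S3 6·20=120, M4→S3 3·13=39, M5→S3 3·7=21, M6→S3 10·8=80. Service 430; fixed 53; total 483.
{S1, S3, S4}: M1→S4 3·8=24, M2→S4 3·18=54, M3→S3 6·20=120, M4→S3 3·13=39, M5→S4 2·7=14, M6→S1 3·8=24. Service 275; fixed 211; total 486.
{S1, S2, S3, S4}: service 275 + fixed 279 = 554
No other subset beats 430.

Minimum total cost: 430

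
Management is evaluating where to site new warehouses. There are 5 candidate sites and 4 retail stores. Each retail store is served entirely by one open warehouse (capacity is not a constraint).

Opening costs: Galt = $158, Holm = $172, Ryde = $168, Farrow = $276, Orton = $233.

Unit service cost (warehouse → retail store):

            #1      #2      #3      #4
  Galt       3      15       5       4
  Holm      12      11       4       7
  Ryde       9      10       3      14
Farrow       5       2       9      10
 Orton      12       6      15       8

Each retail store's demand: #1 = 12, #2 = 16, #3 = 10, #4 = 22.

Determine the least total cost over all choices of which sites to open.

Minimum total cost: 572

For any fixed open set, each retail store goes to its cheapest open site; total = fixed + service.
{Galt}: #1→Galt 3·12=36, #2→Galt 15·16=240, #3→Galt 5·10=50, #4→Galt 4·22=88. Service 414; fixed 158; total 572.
{Galt, Ryde}: service 314 + fixed 326 = 640
{Galt, Farrow}: service 206 + fixed 434 = 640
{Galt, Holm, Ryde, Farrow, Orton}: #1→Galt 3·12=36, #2→Farrow 2·16=32, #3→Ryde 3·10=30, #4→Galt 4·22=88. Service 186; fixed 1007; total 1193.
No other subset beats 572.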